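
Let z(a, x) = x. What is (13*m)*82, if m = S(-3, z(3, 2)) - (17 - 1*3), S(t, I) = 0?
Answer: -14924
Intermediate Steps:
m = -14 (m = 0 - (17 - 1*3) = 0 - (17 - 3) = 0 - 1*14 = 0 - 14 = -14)
(13*m)*82 = (13*(-14))*82 = -182*82 = -14924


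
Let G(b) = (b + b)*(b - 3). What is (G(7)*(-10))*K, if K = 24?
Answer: -13440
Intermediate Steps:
G(b) = 2*b*(-3 + b) (G(b) = (2*b)*(-3 + b) = 2*b*(-3 + b))
(G(7)*(-10))*K = ((2*7*(-3 + 7))*(-10))*24 = ((2*7*4)*(-10))*24 = (56*(-10))*24 = -560*24 = -13440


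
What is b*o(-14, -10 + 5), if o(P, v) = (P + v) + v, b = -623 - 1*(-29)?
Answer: 14256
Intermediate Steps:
b = -594 (b = -623 + 29 = -594)
o(P, v) = P + 2*v
b*o(-14, -10 + 5) = -594*(-14 + 2*(-10 + 5)) = -594*(-14 + 2*(-5)) = -594*(-14 - 10) = -594*(-24) = 14256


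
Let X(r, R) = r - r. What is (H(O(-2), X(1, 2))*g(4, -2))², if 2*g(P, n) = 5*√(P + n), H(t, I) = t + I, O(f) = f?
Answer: 50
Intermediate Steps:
X(r, R) = 0
H(t, I) = I + t
g(P, n) = 5*√(P + n)/2 (g(P, n) = (5*√(P + n))/2 = 5*√(P + n)/2)
(H(O(-2), X(1, 2))*g(4, -2))² = ((0 - 2)*(5*√(4 - 2)/2))² = (-5*√2)² = 50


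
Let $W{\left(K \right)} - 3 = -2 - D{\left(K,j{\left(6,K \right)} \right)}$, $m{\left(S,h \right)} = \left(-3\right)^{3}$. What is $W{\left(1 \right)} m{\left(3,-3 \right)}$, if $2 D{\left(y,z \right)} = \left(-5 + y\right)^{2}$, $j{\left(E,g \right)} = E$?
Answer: $189$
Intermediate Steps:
$D{\left(y,z \right)} = \frac{\left(-5 + y\right)^{2}}{2}$
$m{\left(S,h \right)} = -27$
$W{\left(K \right)} = 1 - \frac{\left(-5 + K\right)^{2}}{2}$ ($W{\left(K \right)} = 3 - \left(2 + \frac{\left(-5 + K\right)^{2}}{2}\right) = 1 - \frac{\left(-5 + K\right)^{2}}{2}$)
$W{\left(1 \right)} m{\left(3,-3 \right)} = \left(1 - \frac{\left(-5 + 1\right)^{2}}{2}\right) \left(-27\right) = \left(1 - \frac{\left(-4\right)^{2}}{2}\right) \left(-27\right) = \left(1 - 8\right) \left(-27\right) = \left(-7\right) \left(-27\right) = 189$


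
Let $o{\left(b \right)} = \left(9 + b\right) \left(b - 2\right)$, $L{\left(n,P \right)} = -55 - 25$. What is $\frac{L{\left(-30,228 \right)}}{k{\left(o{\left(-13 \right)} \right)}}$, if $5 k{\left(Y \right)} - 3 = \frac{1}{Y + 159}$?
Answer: $- \frac{43800}{329} \approx -133.13$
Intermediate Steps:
$L{\left(n,P \right)} = -80$ ($L{\left(n,P \right)} = -55 - 25 = -80$)
$o{\left(b \right)} = \left(-2 + b\right) \left(9 + b\right)$ ($o{\left(b \right)} = \left(9 + b\right) \left(-2 + b\right) = \left(-2 + b\right) \left(9 + b\right)$)
$k{\left(Y \right)} = \frac{3}{5} + \frac{1}{5 \left(159 + Y\right)}$ ($k{\left(Y \right)} = \frac{3}{5} + \frac{1}{5 \left(Y + 159\right)} = \frac{3}{5} + \frac{1}{5 \left(159 + Y\right)}$)
$\frac{L{\left(-30,228 \right)}}{k{\left(o{\left(-13 \right)} \right)}} = - \frac{80}{\frac{1}{5} \frac{1}{159 + \left(-18 + \left(-13\right)^{2} + 7 \left(-13\right)\right)} \left(478 + 3 \left(-18 + \left(-13\right)^{2} + 7 \left(-13\right)\right)\right)} = - \frac{80}{\frac{1}{5} \frac{1}{159 - -60} \left(478 + 3 \left(-18 + 169 - 91\right)\right)} = - \frac{80}{\frac{1}{5} \frac{1}{159 + 60} \left(478 + 3 \cdot 60\right)} = - \frac{80}{\frac{1}{5} \cdot \frac{1}{219} \left(478 + 180\right)} = - \frac{80}{\frac{1}{5} \cdot \frac{1}{219} \cdot 658} = - \frac{80}{\frac{658}{1095}} = \left(-80\right) \frac{1095}{658} = - \frac{43800}{329}$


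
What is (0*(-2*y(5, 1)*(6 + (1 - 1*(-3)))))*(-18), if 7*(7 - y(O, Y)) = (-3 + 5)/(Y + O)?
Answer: 0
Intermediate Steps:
y(O, Y) = 7 - 2/(7*(O + Y)) (y(O, Y) = 7 - (-3 + 5)/(7*(Y + O)) = 7 - 2/(7*(O + Y)))
(0*(-2*y(5, 1)*(6 + (1 - 1*(-3)))))*(-18) = (0*(-2*(-2/7 + 7*5 + 7*1)/(5 + 1)*(6 + (1 - 1*(-3)))))*(-18) = (0*(-2*(-2/7 + 35 + 7)/6*(6 + (1 + 3))))*(-18) = (0*(-2*(⅙)*(292/7)*(6 + 4)))*(-18) = (0*(-292*10/21))*(-18) = (0*(-2*1460/21))*(-18) = (0*(-2920/21))*(-18) = 0*(-18) = 0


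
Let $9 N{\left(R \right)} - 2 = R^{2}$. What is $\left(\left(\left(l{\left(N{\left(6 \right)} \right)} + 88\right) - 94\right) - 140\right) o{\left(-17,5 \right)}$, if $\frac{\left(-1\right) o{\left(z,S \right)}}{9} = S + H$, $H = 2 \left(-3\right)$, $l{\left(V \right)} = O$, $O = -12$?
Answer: $-1422$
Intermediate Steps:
$N{\left(R \right)} = \frac{2}{9} + \frac{R^{2}}{9}$
$l{\left(V \right)} = -12$
$H = -6$
$o{\left(z,S \right)} = 54 - 9 S$ ($o{\left(z,S \right)} = - 9 \left(S - 6\right) = - 9 \left(-6 + S\right) = 54 - 9 S$)
$\left(\left(\left(l{\left(N{\left(6 \right)} \right)} + 88\right) - 94\right) - 140\right) o{\left(-17,5 \right)} = \left(\left(\left(-12 + 88\right) - 94\right) - 140\right) \left(54 - 45\right) = \left(\left(76 - 94\right) - 140\right) \left(54 - 45\right) = \left(-18 - 140\right) 9 = \left(-158\right) 9 = -1422$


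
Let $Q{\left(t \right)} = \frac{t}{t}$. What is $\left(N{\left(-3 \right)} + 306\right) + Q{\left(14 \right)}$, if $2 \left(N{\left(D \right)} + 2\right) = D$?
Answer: $\frac{607}{2} \approx 303.5$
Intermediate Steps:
$Q{\left(t \right)} = 1$
$N{\left(D \right)} = -2 + \frac{D}{2}$
$\left(N{\left(-3 \right)} + 306\right) + Q{\left(14 \right)} = \left(\left(-2 + \frac{1}{2} \left(-3\right)\right) + 306\right) + 1 = \left(\left(-2 - \frac{3}{2}\right) + 306\right) + 1 = \left(- \frac{7}{2} + 306\right) + 1 = \frac{605}{2} + 1 = \frac{607}{2}$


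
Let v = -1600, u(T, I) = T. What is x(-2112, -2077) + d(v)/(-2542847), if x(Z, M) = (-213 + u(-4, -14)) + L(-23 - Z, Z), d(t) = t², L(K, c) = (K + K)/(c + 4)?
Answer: -589605127529/2680160738 ≈ -219.99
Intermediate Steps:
L(K, c) = 2*K/(4 + c) (L(K, c) = (2*K)/(4 + c) = 2*K/(4 + c))
x(Z, M) = -217 + 2*(-23 - Z)/(4 + Z) (x(Z, M) = (-213 - 4) + 2*(-23 - Z)/(4 + Z) = -217 + 2*(-23 - Z)/(4 + Z))
x(-2112, -2077) + d(v)/(-2542847) = (-914 - 219*(-2112))/(4 - 2112) + (-1600)²/(-2542847) = (-914 + 462528)/(-2108) + 2560000*(-1/2542847) = -1/2108*461614 - 2560000/2542847 = -230807/1054 - 2560000/2542847 = -589605127529/2680160738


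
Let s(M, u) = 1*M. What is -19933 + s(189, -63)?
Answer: -19744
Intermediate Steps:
s(M, u) = M
-19933 + s(189, -63) = -19933 + 189 = -19744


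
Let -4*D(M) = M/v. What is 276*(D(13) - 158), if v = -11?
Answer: -478791/11 ≈ -43526.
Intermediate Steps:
D(M) = M/44 (D(M) = -M/(4*(-11)) = -M*(-1)/(4*11) = -(-1)*M/44 = M/44)
276*(D(13) - 158) = 276*((1/44)*13 - 158) = 276*(13/44 - 158) = 276*(-6939/44) = -478791/11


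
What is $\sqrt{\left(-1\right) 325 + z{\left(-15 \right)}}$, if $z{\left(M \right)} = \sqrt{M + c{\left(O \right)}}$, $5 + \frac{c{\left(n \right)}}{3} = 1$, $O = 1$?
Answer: $\sqrt{-325 + 3 i \sqrt{3}} \approx 0.1441 + 18.028 i$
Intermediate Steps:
$c{\left(n \right)} = -12$ ($c{\left(n \right)} = -15 + 3 \cdot 1 = -15 + 3 = -12$)
$z{\left(M \right)} = \sqrt{-12 + M}$ ($z{\left(M \right)} = \sqrt{M - 12} = \sqrt{-12 + M}$)
$\sqrt{\left(-1\right) 325 + z{\left(-15 \right)}} = \sqrt{\left(-1\right) 325 + \sqrt{-12 - 15}} = \sqrt{-325 + \sqrt{-27}} = \sqrt{-325 + 3 i \sqrt{3}}$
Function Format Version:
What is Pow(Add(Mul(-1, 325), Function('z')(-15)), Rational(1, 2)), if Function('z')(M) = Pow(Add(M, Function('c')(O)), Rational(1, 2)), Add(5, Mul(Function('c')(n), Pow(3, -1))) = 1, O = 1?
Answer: Pow(Add(-325, Mul(3, I, Pow(3, Rational(1, 2)))), Rational(1, 2)) ≈ Add(0.1441, Mul(18.028, I))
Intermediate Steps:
Function('c')(n) = -12 (Function('c')(n) = Add(-15, Mul(3, 1)) = Add(-15, 3) = -12)
Function('z')(M) = Pow(Add(-12, M), Rational(1, 2)) (Function('z')(M) = Pow(Add(M, -12), Rational(1, 2)) = Pow(Add(-12, M), Rational(1, 2)))
Pow(Add(Mul(-1, 325), Function('z')(-15)), Rational(1, 2)) = Pow(Add(Mul(-1, 325), Pow(Add(-12, -15), Rational(1, 2))), Rational(1, 2)) = Pow(Add(-325, Pow(-27, Rational(1, 2))), Rational(1, 2)) = Pow(Add(-325, Mul(3, I, Pow(3, Rational(1, 2)))), Rational(1, 2))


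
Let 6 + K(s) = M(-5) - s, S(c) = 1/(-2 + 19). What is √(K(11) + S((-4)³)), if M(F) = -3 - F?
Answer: I*√4318/17 ≈ 3.8654*I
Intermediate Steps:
S(c) = 1/17
K(s) = -4 - s (K(s) = -6 + ((-3 - 1*(-5)) - s) = -6 + ((-3 + 5) - s) = -6 + (2 - s) = -4 - s)
√(K(11) + S((-4)³)) = √((-4 - 1*11) + 1/17) = √((-4 - 11) + 1/17) = √(-15 + 1/17) = √(-254/17) = I*√4318/17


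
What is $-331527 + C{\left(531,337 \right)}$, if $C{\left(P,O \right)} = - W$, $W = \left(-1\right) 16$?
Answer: $-331511$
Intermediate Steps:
$W = -16$
$C{\left(P,O \right)} = 16$ ($C{\left(P,O \right)} = \left(-1\right) \left(-16\right) = 16$)
$-331527 + C{\left(531,337 \right)} = -331527 + 16 = -331511$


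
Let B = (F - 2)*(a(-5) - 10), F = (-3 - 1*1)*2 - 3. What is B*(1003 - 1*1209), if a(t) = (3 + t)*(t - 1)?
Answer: 5356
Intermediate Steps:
F = -11 (F = (-3 - 1)*2 - 3 = -4*2 - 3 = -8 - 3 = -11)
a(t) = (-1 + t)*(3 + t) (a(t) = (3 + t)*(-1 + t) = (-1 + t)*(3 + t))
B = -26 (B = (-11 - 2)*((-3 + (-5)² + 2*(-5)) - 10) = -13*((-3 + 25 - 10) - 10) = -13*(12 - 10) = -13*2 = -26)
B*(1003 - 1*1209) = -26*(1003 - 1*1209) = -26*(1003 - 1209) = -26*(-206) = 5356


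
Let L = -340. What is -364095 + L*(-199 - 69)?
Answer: -272975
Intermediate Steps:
-364095 + L*(-199 - 69) = -364095 - 340*(-199 - 69) = -364095 - 340*(-268) = -364095 + 91120 = -272975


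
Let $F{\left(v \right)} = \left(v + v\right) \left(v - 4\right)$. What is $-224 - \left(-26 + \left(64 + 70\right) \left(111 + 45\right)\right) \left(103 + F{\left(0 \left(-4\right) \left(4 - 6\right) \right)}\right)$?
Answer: $-2150658$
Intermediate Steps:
$F{\left(v \right)} = 2 v \left(-4 + v\right)$
$-224 - \left(-26 + \left(64 + 70\right) \left(111 + 45\right)\right) \left(103 + F{\left(0 \left(-4\right) \left(4 - 6\right) \right)}\right) = -224 - \left(-26 + \left(64 + 70\right) \left(111 + 45\right)\right) \left(103 + 2 \cdot 0 \left(-4\right) \left(4 - 6\right) \left(-4 + 0 \left(-4\right) \left(4 - 6\right)\right)\right) = -224 - \left(-26 + 134 \cdot 156\right) \left(103 + 2 \cdot 0 \left(4 - 6\right) \left(-4 + 0 \left(4 - 6\right)\right)\right) = -224 - \left(-26 + 20904\right) \left(103 + 2 \cdot 0 \left(-2\right) \left(-4 + 0 \left(-2\right)\right)\right) = -224 - 20878 \left(103 + 2 \cdot 0 \left(-4 + 0\right)\right) = -224 - 20878 \left(103 + 2 \cdot 0 \left(-4\right)\right) = -224 - 20878 \left(103 + 0\right) = -224 - 20878 \cdot 103 = -224 - 2150434 = -2150658$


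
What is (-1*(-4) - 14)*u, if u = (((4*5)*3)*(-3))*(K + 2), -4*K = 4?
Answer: 1800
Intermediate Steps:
K = -1 (K = -¼*4 = -1)
u = -180 (u = (((4*5)*3)*(-3))*(-1 + 2) = ((20*3)*(-3))*1 = (60*(-3))*1 = -180*1 = -180)
(-1*(-4) - 14)*u = (-1*(-4) - 14)*(-180) = (4 - 14)*(-180) = -10*(-180) = 1800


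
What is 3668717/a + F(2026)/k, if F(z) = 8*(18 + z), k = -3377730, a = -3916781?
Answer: -6227991337661/6614914343565 ≈ -0.94151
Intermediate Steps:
F(z) = 144 + 8*z
3668717/a + F(2026)/k = 3668717/(-3916781) + (144 + 8*2026)/(-3377730) = 3668717*(-1/3916781) + (144 + 16208)*(-1/3377730) = -3668717/3916781 + 16352*(-1/3377730) = -3668717/3916781 - 8176/1688865 = -6227991337661/6614914343565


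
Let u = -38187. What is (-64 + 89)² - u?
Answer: 38812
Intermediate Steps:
(-64 + 89)² - u = (-64 + 89)² - 1*(-38187) = 25² + 38187 = 625 + 38187 = 38812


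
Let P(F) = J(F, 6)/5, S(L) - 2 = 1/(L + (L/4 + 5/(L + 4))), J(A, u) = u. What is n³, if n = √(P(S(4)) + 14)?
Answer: 152*√95/25 ≈ 59.260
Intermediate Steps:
S(L) = 2 + 1/(5/(4 + L) + 5*L/4) (S(L) = 2 + 1/(L + (L/4 + 5/(L + 4))) = 2 + 1/(L + (L*(¼) + 5/(4 + L))) = 2 + 1/(L + (L/4 + 5/(4 + L))) = 2 + 1/(L + (5/(4 + L) + L/4)) = 2 + 1/(5/(4 + L) + 5*L/4))
P(F) = 6/5
n = 2*√95/5 (n = √(6/5 + 14) = √(76/5) = 2*√95/5 ≈ 3.8987)
n³ = (2*√95/5)³ = 152*√95/25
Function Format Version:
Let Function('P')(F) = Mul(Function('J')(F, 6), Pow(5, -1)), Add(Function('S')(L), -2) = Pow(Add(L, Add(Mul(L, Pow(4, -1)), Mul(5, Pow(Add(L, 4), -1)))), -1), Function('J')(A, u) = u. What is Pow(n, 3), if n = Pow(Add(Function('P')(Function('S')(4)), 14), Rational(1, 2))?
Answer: Mul(Rational(152, 25), Pow(95, Rational(1, 2))) ≈ 59.260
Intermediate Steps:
Function('S')(L) = Add(2, Pow(Add(Mul(5, Pow(Add(4, L), -1)), Mul(Rational(5, 4), L)), -1)) (Function('S')(L) = Add(2, Pow(Add(L, Add(Mul(L, Pow(4, -1)), Mul(5, Pow(Add(L, 4), -1)))), -1)) = Add(2, Pow(Add(L, Add(Mul(L, Rational(1, 4)), Mul(5, Pow(Add(4, L), -1)))), -1)) = Add(2, Pow(Add(L, Add(Mul(Rational(1, 4), L), Mul(5, Pow(Add(4, L), -1)))), -1)) = Add(2, Pow(Add(L, Add(Mul(5, Pow(Add(4, L), -1)), Mul(Rational(1, 4), L))), -1)) = Add(2, Pow(Add(Mul(5, Pow(Add(4, L), -1)), Mul(Rational(5, 4), L)), -1)))
Function('P')(F) = Rational(6, 5) (Function('P')(F) = Mul(6, Pow(5, -1)) = Mul(6, Rational(1, 5)) = Rational(6, 5))
n = Mul(Rational(2, 5), Pow(95, Rational(1, 2))) (n = Pow(Add(Rational(6, 5), 14), Rational(1, 2)) = Pow(Rational(76, 5), Rational(1, 2)) = Mul(Rational(2, 5), Pow(95, Rational(1, 2))) ≈ 3.8987)
Pow(n, 3) = Pow(Mul(Rational(2, 5), Pow(95, Rational(1, 2))), 3) = Mul(Rational(152, 25), Pow(95, Rational(1, 2)))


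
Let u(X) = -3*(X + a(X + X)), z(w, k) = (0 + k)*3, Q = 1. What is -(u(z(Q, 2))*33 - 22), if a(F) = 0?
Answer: 616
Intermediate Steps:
z(w, k) = 3*k (z(w, k) = k*3 = 3*k)
u(X) = -3*X (u(X) = -3*(X + 0) = -3*X)
-(u(z(Q, 2))*33 - 22) = -(-9*2*33 - 22) = -(-3*6*33 - 22) = -(-18*33 - 22) = -(-594 - 22) = -1*(-616) = 616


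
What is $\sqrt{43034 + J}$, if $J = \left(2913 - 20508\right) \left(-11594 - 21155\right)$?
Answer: $\sqrt{576261689} \approx 24005.0$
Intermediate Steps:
$J = 576218655$ ($J = - 17595 \left(-11594 - 21155\right) = \left(-17595\right) \left(-32749\right) = 576218655$)
$\sqrt{43034 + J} = \sqrt{43034 + 576218655} = \sqrt{576261689}$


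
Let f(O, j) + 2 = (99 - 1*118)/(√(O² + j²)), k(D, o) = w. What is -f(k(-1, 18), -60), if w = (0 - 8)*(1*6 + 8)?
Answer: 2 + 19*√1009/4036 ≈ 2.1495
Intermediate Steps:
w = -112 (w = -8*(6 + 8) = -8*14 = -112)
k(D, o) = -112
f(O, j) = -2 - 19/√(O² + j²) (f(O, j) = -2 + (99 - 1*118)/(√(O² + j²)) = -2 + (99 - 118)/√(O² + j²) = -2 - 19/√(O² + j²))
-f(k(-1, 18), -60) = -(-2 - 19/√((-112)² + (-60)²)) = -(-2 - 19/√(12544 + 3600)) = -(-2 - 19*√1009/4036) = 2 + 19*√1009/4036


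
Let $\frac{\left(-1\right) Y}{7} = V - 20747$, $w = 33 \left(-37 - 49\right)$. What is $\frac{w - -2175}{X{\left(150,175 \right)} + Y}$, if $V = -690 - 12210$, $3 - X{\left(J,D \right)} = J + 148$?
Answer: $- \frac{663}{235234} \approx -0.0028185$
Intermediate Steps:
$X{\left(J,D \right)} = -145 - J$ ($X{\left(J,D \right)} = 3 - \left(J + 148\right) = 3 - \left(148 + J\right) = -145 - J$)
$w = -2838$ ($w = 33 \left(-86\right) = -2838$)
$V = -12900$ ($V = -690 - 12210 = -12900$)
$Y = 235529$ ($Y = - 7 \left(-12900 - 20747\right) = \left(-7\right) \left(-33647\right) = 235529$)
$\frac{w - -2175}{X{\left(150,175 \right)} + Y} = \frac{-2838 - -2175}{\left(-145 - 150\right) + 235529} = \frac{-2838 + 2175}{\left(-145 - 150\right) + 235529} = - \frac{663}{-295 + 235529} = - \frac{663}{235234}$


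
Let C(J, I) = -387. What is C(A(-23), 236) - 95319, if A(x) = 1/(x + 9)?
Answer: -95706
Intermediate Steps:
A(x) = 1/(9 + x)
C(A(-23), 236) - 95319 = -387 - 95319 = -95706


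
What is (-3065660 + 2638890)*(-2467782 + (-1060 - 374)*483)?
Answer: 1348765615080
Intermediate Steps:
(-3065660 + 2638890)*(-2467782 + (-1060 - 374)*483) = -426770*(-2467782 - 1434*483) = -426770*(-2467782 - 692622) = -426770*(-3160404) = 1348765615080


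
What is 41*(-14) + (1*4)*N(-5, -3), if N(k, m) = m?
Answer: -586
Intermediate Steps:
41*(-14) + (1*4)*N(-5, -3) = 41*(-14) + (1*4)*(-3) = -574 + 4*(-3) = -574 - 12 = -586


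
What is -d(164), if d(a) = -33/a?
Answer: 33/164 ≈ 0.20122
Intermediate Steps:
-d(164) = -(-33)/164 = -1*(-33/164) = 33/164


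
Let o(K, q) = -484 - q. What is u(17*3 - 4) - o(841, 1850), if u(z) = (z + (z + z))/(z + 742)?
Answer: 613889/263 ≈ 2334.2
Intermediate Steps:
u(z) = 3*z/(742 + z) (u(z) = (z + 2*z)/(742 + z) = (3*z)/(742 + z) = 3*z/(742 + z))
u(17*3 - 4) - o(841, 1850) = 3*(17*3 - 4)/(742 + (17*3 - 4)) - (-484 - 1*1850) = 3*(51 - 4)/(742 + (51 - 4)) - (-484 - 1850) = 3*47/(742 + 47) - 1*(-2334) = 3*47/789 + 2334 = 3*47*(1/789) + 2334 = 47/263 + 2334 = 613889/263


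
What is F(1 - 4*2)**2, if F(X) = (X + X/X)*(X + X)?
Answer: 7056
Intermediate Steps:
F(X) = 2*X*(1 + X) (F(X) = (X + 1)*(2*X) = (1 + X)*(2*X) = 2*X*(1 + X))
F(1 - 4*2)**2 = (2*(1 - 4*2)*(1 + (1 - 4*2)))**2 = (2*(1 - 8)*(1 + (1 - 8)))**2 = (2*(-7)*(1 - 7))**2 = (2*(-7)*(-6))**2 = 84**2 = 7056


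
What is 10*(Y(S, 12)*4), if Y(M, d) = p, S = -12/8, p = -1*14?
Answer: -560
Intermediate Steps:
p = -14
S = -3/2 (S = -12*⅛ = -3/2 ≈ -1.5000)
Y(M, d) = -14
10*(Y(S, 12)*4) = 10*(-14*4) = 10*(-56) = -560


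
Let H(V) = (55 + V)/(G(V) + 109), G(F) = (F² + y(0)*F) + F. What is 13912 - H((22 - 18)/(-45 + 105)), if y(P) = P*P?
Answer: 341402002/24541 ≈ 13912.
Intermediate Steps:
y(P) = P²
G(F) = F + F² (G(F) = (F² + 0²*F) + F = (F² + 0*F) + F = (F² + 0) + F = F² + F = F + F²)
H(V) = (55 + V)/(109 + V*(1 + V)) (H(V) = (55 + V)/(V*(1 + V) + 109) = (55 + V)/(109 + V*(1 + V)))
13912 - H((22 - 18)/(-45 + 105)) = 13912 - (55 + (22 - 18)/(-45 + 105))/(109 + ((22 - 18)/(-45 + 105))*(1 + (22 - 18)/(-45 + 105))) = 13912 - (55 + 4/60)/(109 + (4/60)*(1 + 4/60)) = 13912 - (55 + 4*(1/60))/(109 + (4*(1/60))*(1 + 4*(1/60))) = 13912 - (55 + 1/15)/(109 + (1 + 1/15)/15) = 13912 - 826/((109 + (1/15)*(16/15))*15) = 13912 - 826/((109 + 16/225)*15) = 13912 - 826/(24541/225*15) = 13912 - 225*826/(24541*15) = 13912 - 1*12390/24541 = 13912 - 12390/24541 = 341402002/24541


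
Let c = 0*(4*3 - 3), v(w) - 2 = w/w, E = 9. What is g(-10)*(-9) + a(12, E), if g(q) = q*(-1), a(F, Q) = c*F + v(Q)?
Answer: -87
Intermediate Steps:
v(w) = 3 (v(w) = 2 + w/w = 2 + 1 = 3)
c = 0 (c = 0*(12 - 3) = 0*9 = 0)
a(F, Q) = 3 (a(F, Q) = 0*F + 3 = 0 + 3 = 3)
g(q) = -q
g(-10)*(-9) + a(12, E) = -1*(-10)*(-9) + 3 = 10*(-9) + 3 = -90 + 3 = -87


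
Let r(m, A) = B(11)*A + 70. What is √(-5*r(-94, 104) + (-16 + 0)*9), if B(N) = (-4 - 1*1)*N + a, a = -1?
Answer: √28626 ≈ 169.19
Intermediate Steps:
B(N) = -1 - 5*N (B(N) = (-4 - 1*1)*N - 1 = (-4 - 1)*N - 1 = -5*N - 1 = -1 - 5*N)
r(m, A) = 70 - 56*A (r(m, A) = (-1 - 5*11)*A + 70 = (-1 - 55)*A + 70 = -56*A + 70 = 70 - 56*A)
√(-5*r(-94, 104) + (-16 + 0)*9) = √(-5*(70 - 56*104) + (-16 + 0)*9) = √(-5*(70 - 5824) - 16*9) = √(-5*(-5754) - 144) = √(28770 - 144) = √28626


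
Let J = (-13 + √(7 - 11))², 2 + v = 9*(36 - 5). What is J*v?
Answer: 45705 - 14404*I ≈ 45705.0 - 14404.0*I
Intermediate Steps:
v = 277 (v = -2 + 9*(36 - 5) = -2 + 9*31 = -2 + 279 = 277)
J = (-13 + 2*I)² (J = (-13 + √(-4))² = (-13 + 2*I)² ≈ 165.0 - 52.0*I)
J*v = (165 - 52*I)*277 = 45705 - 14404*I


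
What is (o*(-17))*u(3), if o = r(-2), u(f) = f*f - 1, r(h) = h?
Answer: 272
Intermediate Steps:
u(f) = -1 + f² (u(f) = f² - 1 = -1 + f²)
o = -2
(o*(-17))*u(3) = (-2*(-17))*(-1 + 3²) = 34*(-1 + 9) = 34*8 = 272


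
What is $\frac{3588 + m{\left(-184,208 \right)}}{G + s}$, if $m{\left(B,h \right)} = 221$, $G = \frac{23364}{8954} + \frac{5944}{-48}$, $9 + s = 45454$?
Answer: $\frac{715506}{8513897} \approx 0.08404$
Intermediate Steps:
$s = 45445$ ($s = -9 + 45454 = 45445$)
$G = - \frac{296029}{2442}$ ($G = 23364 \cdot \frac{1}{8954} + 5944 \left(- \frac{1}{48}\right) = \frac{1062}{407} - \frac{743}{6} = - \frac{296029}{2442} \approx -121.22$)
$\frac{3588 + m{\left(-184,208 \right)}}{G + s} = \frac{3588 + 221}{- \frac{296029}{2442} + 45445} = \frac{3809}{\frac{110680661}{2442}} = 3809 \cdot \frac{2442}{110680661} = \frac{715506}{8513897}$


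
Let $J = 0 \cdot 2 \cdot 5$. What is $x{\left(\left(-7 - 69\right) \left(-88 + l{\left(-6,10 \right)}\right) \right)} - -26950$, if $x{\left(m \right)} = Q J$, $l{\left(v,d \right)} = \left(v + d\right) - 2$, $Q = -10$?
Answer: $26950$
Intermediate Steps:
$J = 0$ ($J = 0 \cdot 5 = 0$)
$l{\left(v,d \right)} = -2 + d + v$ ($l{\left(v,d \right)} = \left(d + v\right) - 2 = -2 + d + v$)
$x{\left(m \right)} = 0$ ($x{\left(m \right)} = \left(-10\right) 0 = 0$)
$x{\left(\left(-7 - 69\right) \left(-88 + l{\left(-6,10 \right)}\right) \right)} - -26950 = 0 - -26950 = 0 + 26950 = 26950$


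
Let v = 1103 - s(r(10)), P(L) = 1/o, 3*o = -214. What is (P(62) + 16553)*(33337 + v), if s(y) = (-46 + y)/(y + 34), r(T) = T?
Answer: 1342011587811/2354 ≈ 5.7010e+8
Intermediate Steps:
o = -214/3 (o = (1/3)*(-214) = -214/3 ≈ -71.333)
P(L) = -3/214 (P(L) = 1/(-214/3) = -3/214)
s(y) = (-46 + y)/(34 + y)
v = 12142/11 (v = 1103 - (-46 + 10)/(34 + 10) = 1103 - (-36)/44 = 1103 - 1*(-9/11) = 1103 + 9/11 = 12142/11 ≈ 1103.8)
(P(62) + 16553)*(33337 + v) = (-3/214 + 16553)*(33337 + 12142/11) = (3542339/214)*(378849/11) = 1342011587811/2354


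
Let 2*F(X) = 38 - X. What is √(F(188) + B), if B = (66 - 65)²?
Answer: I*√74 ≈ 8.6023*I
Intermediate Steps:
F(X) = 19 - X/2 (F(X) = (38 - X)/2 = 19 - X/2)
B = 1 (B = 1² = 1)
√(F(188) + B) = √((19 - ½*188) + 1) = √((19 - 94) + 1) = √(-75 + 1) = √(-74) = I*√74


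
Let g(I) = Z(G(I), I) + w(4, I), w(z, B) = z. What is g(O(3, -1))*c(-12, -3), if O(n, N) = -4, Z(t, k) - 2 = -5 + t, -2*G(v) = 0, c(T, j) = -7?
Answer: -7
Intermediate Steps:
G(v) = 0 (G(v) = -1/2*0 = 0)
Z(t, k) = -3 + t (Z(t, k) = 2 + (-5 + t) = -3 + t)
g(I) = 1 (g(I) = (-3 + 0) + 4 = -3 + 4 = 1)
g(O(3, -1))*c(-12, -3) = 1*(-7) = -7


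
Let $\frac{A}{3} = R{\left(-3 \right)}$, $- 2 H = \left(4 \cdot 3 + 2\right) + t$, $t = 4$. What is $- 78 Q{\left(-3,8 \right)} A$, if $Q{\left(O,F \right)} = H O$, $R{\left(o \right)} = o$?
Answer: $18954$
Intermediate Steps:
$H = -9$ ($H = - \frac{\left(4 \cdot 3 + 2\right) + 4}{2} = - \frac{\left(12 + 2\right) + 4}{2} = - \frac{14 + 4}{2} = \left(- \frac{1}{2}\right) 18 = -9$)
$A = -9$ ($A = 3 \left(-3\right) = -9$)
$Q{\left(O,F \right)} = - 9 O$
$- 78 Q{\left(-3,8 \right)} A = - 78 \left(\left(-9\right) \left(-3\right)\right) \left(-9\right) = \left(-78\right) 27 \left(-9\right) = \left(-2106\right) \left(-9\right) = 18954$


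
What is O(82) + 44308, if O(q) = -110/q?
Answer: 1816573/41 ≈ 44307.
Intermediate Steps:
O(82) + 44308 = -110/82 + 44308 = -110*1/82 + 44308 = -55/41 + 44308 = 1816573/41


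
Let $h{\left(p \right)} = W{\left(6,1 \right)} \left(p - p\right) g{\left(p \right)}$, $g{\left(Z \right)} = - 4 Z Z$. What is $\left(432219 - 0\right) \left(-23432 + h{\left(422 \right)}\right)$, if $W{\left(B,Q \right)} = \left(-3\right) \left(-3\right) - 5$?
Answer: $-10127755608$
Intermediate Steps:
$W{\left(B,Q \right)} = 4$ ($W{\left(B,Q \right)} = 9 - 5 = 4$)
$g{\left(Z \right)} = - 4 Z^{2}$
$h{\left(p \right)} = 0$ ($h{\left(p \right)} = 4 \left(p - p\right) \left(- 4 p^{2}\right) = 4 \cdot 0 \left(- 4 p^{2}\right) = 0 \left(- 4 p^{2}\right) = 0$)
$\left(432219 - 0\right) \left(-23432 + h{\left(422 \right)}\right) = \left(432219 - 0\right) \left(-23432 + 0\right) = \left(432219 + 0\right) \left(-23432\right) = 432219 \left(-23432\right) = -10127755608$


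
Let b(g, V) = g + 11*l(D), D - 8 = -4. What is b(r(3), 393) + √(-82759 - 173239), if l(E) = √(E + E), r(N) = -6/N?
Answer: -2 + 22*√2 + I*√255998 ≈ 29.113 + 505.96*I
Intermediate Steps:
D = 4 (D = 8 - 4 = 4)
l(E) = √2*√E (l(E) = √(2*E) = √2*√E)
b(g, V) = g + 22*√2 (b(g, V) = g + 11*(√2*√4) = g + 11*(√2*2) = g + 11*(2*√2) = g + 22*√2)
b(r(3), 393) + √(-82759 - 173239) = (-6/3 + 22*√2) + √(-82759 - 173239) = (-6*⅓ + 22*√2) + √(-255998) = (-2 + 22*√2) + I*√255998 = -2 + 22*√2 + I*√255998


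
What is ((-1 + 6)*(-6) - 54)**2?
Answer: 7056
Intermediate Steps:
((-1 + 6)*(-6) - 54)**2 = (5*(-6) - 54)**2 = (-30 - 54)**2 = (-84)**2 = 7056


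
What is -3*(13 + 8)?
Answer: -63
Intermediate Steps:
-3*(13 + 8) = -3*21 = -63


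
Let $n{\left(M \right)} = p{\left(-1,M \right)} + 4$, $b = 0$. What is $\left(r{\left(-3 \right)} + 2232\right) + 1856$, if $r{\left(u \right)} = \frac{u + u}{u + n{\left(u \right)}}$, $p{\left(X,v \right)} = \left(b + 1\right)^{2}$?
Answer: $4085$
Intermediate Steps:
$p{\left(X,v \right)} = 1$ ($p{\left(X,v \right)} = \left(0 + 1\right)^{2} = 1^{2} = 1$)
$n{\left(M \right)} = 5$ ($n{\left(M \right)} = 1 + 4 = 5$)
$r{\left(u \right)} = \frac{2 u}{5 + u}$ ($r{\left(u \right)} = \frac{u + u}{u + 5} = \frac{2 u}{5 + u}$)
$\left(r{\left(-3 \right)} + 2232\right) + 1856 = \left(2 \left(-3\right) \frac{1}{5 - 3} + 2232\right) + 1856 = \left(2 \left(-3\right) \frac{1}{2} + 2232\right) + 1856 = \left(-3 + 2232\right) + 1856 = 2229 + 1856 = 4085$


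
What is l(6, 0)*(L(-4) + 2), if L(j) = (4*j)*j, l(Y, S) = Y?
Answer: 396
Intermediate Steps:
L(j) = 4*j**2
l(6, 0)*(L(-4) + 2) = 6*(4*(-4)**2 + 2) = 6*(4*16 + 2) = 6*(64 + 2) = 6*66 = 396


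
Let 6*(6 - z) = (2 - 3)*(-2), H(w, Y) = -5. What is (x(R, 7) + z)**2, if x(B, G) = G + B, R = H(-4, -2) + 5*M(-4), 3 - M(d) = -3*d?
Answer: 12544/9 ≈ 1393.8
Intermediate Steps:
z = 17/3 (z = 6 - (2 - 3)*(-2)/6 = 6 - (-1)*(-2)/6 = 6 - 1/6*2 = 6 - 1/3 = 17/3 ≈ 5.6667)
M(d) = 3 + 3*d (M(d) = 3 - (-3)*d = 3 + 3*d)
R = -50 (R = -5 + 5*(3 + 3*(-4)) = -5 + 5*(3 - 12) = -5 + 5*(-9) = -5 - 45 = -50)
x(B, G) = B + G
(x(R, 7) + z)**2 = ((-50 + 7) + 17/3)**2 = (-43 + 17/3)**2 = (-112/3)**2 = 12544/9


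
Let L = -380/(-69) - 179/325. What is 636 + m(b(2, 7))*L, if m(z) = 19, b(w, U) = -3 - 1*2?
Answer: 16374131/22425 ≈ 730.17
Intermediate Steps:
b(w, U) = -5 (b(w, U) = -3 - 2 = -5)
L = 111149/22425 (L = -380*(-1/69) - 179*1/325 = 380/69 - 179/325 = 111149/22425 ≈ 4.9565)
636 + m(b(2, 7))*L = 636 + 19*(111149/22425) = 636 + 2111831/22425 = 16374131/22425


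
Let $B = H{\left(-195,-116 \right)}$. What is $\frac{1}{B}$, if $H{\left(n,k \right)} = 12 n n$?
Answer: $\frac{1}{456300} \approx 2.1915 \cdot 10^{-6}$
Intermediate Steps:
$H{\left(n,k \right)} = 12 n^{2}$
$B = 456300$ ($B = 12 \left(-195\right)^{2} = 12 \cdot 38025 = 456300$)
$\frac{1}{B} = \frac{1}{456300}$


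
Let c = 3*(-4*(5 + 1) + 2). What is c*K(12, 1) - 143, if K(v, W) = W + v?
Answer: -1001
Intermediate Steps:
c = -66 (c = 3*(-4*6 + 2) = 3*(-24 + 2) = 3*(-22) = -66)
c*K(12, 1) - 143 = -66*(1 + 12) - 143 = -66*13 - 143 = -858 - 143 = -1001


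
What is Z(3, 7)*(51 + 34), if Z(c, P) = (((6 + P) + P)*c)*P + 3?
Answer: 35955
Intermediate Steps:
Z(c, P) = 3 + P*c*(6 + 2*P) (Z(c, P) = ((6 + 2*P)*c)*P + 3 = (c*(6 + 2*P))*P + 3 = P*c*(6 + 2*P) + 3 = 3 + P*c*(6 + 2*P))
Z(3, 7)*(51 + 34) = (3 + 2*3*7² + 6*7*3)*(51 + 34) = (3 + 2*3*49 + 126)*85 = (3 + 294 + 126)*85 = 423*85 = 35955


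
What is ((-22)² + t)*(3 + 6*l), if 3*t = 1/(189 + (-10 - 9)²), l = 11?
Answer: 18367823/550 ≈ 33396.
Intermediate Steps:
t = 1/1650 (t = 1/(3*(189 + (-10 - 9)²)) = 1/(3*(189 + (-19)²)) = 1/(3*(189 + 361)) = (⅓)/550 = (⅓)*(1/550) = 1/1650 ≈ 0.00060606)
((-22)² + t)*(3 + 6*l) = ((-22)² + 1/1650)*(3 + 6*11) = (484 + 1/1650)*(3 + 66) = (798601/1650)*69 = 18367823/550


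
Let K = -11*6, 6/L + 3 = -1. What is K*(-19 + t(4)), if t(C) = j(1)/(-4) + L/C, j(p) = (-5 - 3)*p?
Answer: 4587/4 ≈ 1146.8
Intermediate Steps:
L = -3/2 (L = 6/(-3 - 1) = 6/(-4) = 6*(-¼) = -3/2 ≈ -1.5000)
j(p) = -8*p
t(C) = 2 - 3/(2*C) (t(C) = -8*1/(-4) - 3/(2*C) = -8*(-¼) - 3/(2*C) = 2 - 3/(2*C))
K = -66
K*(-19 + t(4)) = -66*(-19 + (2 - 3/2/4)) = -66*(-19 + (2 - 3/2*¼)) = -66*(-19 + (2 - 3/8)) = -66*(-19 + 13/8) = -66*(-139/8) = 4587/4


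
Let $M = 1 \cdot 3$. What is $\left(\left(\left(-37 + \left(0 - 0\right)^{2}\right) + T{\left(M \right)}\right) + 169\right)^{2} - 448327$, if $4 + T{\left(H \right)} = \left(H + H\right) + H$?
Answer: $-429558$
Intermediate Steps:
$M = 3$
$T{\left(H \right)} = -4 + 3 H$ ($T{\left(H \right)} = -4 + \left(\left(H + H\right) + H\right) = -4 + \left(2 H + H\right) = -4 + 3 H$)
$\left(\left(\left(-37 + \left(0 - 0\right)^{2}\right) + T{\left(M \right)}\right) + 169\right)^{2} - 448327 = \left(\left(\left(-37 + \left(0 - 0\right)^{2}\right) + \left(-4 + 3 \cdot 3\right)\right) + 169\right)^{2} - 448327 = \left(\left(\left(-37 + \left(0 + 0\right)^{2}\right) + \left(-4 + 9\right)\right) + 169\right)^{2} - 448327 = \left(\left(\left(-37 + 0^{2}\right) + 5\right) + 169\right)^{2} - 448327 = \left(\left(\left(-37 + 0\right) + 5\right) + 169\right)^{2} - 448327 = \left(\left(-37 + 5\right) + 169\right)^{2} - 448327 = \left(-32 + 169\right)^{2} - 448327 = 137^{2} - 448327 = 18769 - 448327 = -429558$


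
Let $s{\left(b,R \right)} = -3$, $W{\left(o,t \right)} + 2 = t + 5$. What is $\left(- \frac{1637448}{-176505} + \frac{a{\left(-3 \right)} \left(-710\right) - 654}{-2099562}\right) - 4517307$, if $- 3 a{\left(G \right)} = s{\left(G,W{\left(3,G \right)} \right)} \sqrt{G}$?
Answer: $- \frac{93001922438295368}{20587955045} + \frac{355 i \sqrt{3}}{1049781} \approx -4.5173 \cdot 10^{6} + 0.00058572 i$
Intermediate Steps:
$W{\left(o,t \right)} = 3 + t$ ($W{\left(o,t \right)} = -2 + \left(t + 5\right) = -2 + \left(5 + t\right) = 3 + t$)
$a{\left(G \right)} = \sqrt{G}$ ($a{\left(G \right)} = - \frac{\left(-3\right) \sqrt{G}}{3} = \sqrt{G}$)
$\left(- \frac{1637448}{-176505} + \frac{a{\left(-3 \right)} \left(-710\right) - 654}{-2099562}\right) - 4517307 = \left(- \frac{1637448}{-176505} + \frac{\sqrt{-3} \left(-710\right) - 654}{-2099562}\right) - 4517307 = \left(\left(-1637448\right) \left(- \frac{1}{176505}\right) + \left(i \sqrt{3} \left(-710\right) - 654\right) \left(- \frac{1}{2099562}\right)\right) - 4517307 = \left(\frac{545816}{58835} + \left(- 710 i \sqrt{3} - 654\right) \left(- \frac{1}{2099562}\right)\right) - 4517307 = \left(\frac{545816}{58835} + \left(-654 - 710 i \sqrt{3}\right) \left(- \frac{1}{2099562}\right)\right) - 4517307 = \left(\frac{545816}{58835} + \left(\frac{109}{349927} + \frac{355 i \sqrt{3}}{1049781}\right)\right) - 4517307 = \left(\frac{191002168447}{20587955045} + \frac{355 i \sqrt{3}}{1049781}\right) - 4517307 = - \frac{93001922438295368}{20587955045} + \frac{355 i \sqrt{3}}{1049781}$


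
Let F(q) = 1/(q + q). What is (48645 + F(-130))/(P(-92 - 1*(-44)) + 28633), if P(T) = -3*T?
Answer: 12647699/7482020 ≈ 1.6904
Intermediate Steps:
F(q) = 1/(2*q)
(48645 + F(-130))/(P(-92 - 1*(-44)) + 28633) = (48645 + (1/2)/(-130))/(-3*(-92 - 1*(-44)) + 28633) = (48645 + (1/2)*(-1/130))/(-3*(-92 + 44) + 28633) = (48645 - 1/260)/(-3*(-48) + 28633) = 12647699/(260*(144 + 28633)) = (12647699/260)/28777 = (12647699/260)*(1/28777) = 12647699/7482020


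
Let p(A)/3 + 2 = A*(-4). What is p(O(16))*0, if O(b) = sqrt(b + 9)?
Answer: 0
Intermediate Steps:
O(b) = sqrt(9 + b)
p(A) = -6 - 12*A (p(A) = -6 + 3*(A*(-4)) = -6 + 3*(-4*A) = -6 - 12*A)
p(O(16))*0 = (-6 - 12*sqrt(9 + 16))*0 = (-6 - 12*sqrt(25))*0 = (-6 - 12*5)*0 = (-6 - 60)*0 = -66*0 = 0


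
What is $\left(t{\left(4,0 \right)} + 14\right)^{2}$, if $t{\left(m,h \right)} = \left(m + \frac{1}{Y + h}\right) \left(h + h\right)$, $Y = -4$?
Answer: $196$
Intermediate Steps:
$t{\left(m,h \right)} = 2 h \left(m + \frac{1}{-4 + h}\right)$ ($t{\left(m,h \right)} = \left(m + \frac{1}{-4 + h}\right) \left(h + h\right) = \left(m + \frac{1}{-4 + h}\right) 2 h = 2 h \left(m + \frac{1}{-4 + h}\right)$)
$\left(t{\left(4,0 \right)} + 14\right)^{2} = \left(2 \cdot 0 \frac{1}{-4 + 0} \left(1 - 16 + 0 \cdot 4\right) + 14\right)^{2} = \left(2 \cdot 0 \frac{1}{-4} \left(1 - 16 + 0\right) + 14\right)^{2} = \left(2 \cdot 0 \left(- \frac{1}{4}\right) \left(-15\right) + 14\right)^{2} = \left(0 + 14\right)^{2} = 14^{2} = 196$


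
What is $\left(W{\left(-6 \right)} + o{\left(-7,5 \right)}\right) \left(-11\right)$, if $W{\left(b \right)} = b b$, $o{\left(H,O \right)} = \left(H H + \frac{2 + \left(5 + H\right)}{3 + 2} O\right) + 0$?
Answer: $-935$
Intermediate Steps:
$o{\left(H,O \right)} = H^{2} + O \left(\frac{7}{5} + \frac{H}{5}\right)$ ($o{\left(H,O \right)} = \left(H^{2} + \frac{7 + H}{5} O\right) + 0 = \left(H^{2} + \left(7 + H\right) \frac{1}{5} O\right) + 0 = \left(H^{2} + \left(\frac{7}{5} + \frac{H}{5}\right) O\right) + 0 = \left(H^{2} + O \left(\frac{7}{5} + \frac{H}{5}\right)\right) + 0 = H^{2} + O \left(\frac{7}{5} + \frac{H}{5}\right)$)
$W{\left(b \right)} = b^{2}$
$\left(W{\left(-6 \right)} + o{\left(-7,5 \right)}\right) \left(-11\right) = \left(\left(-6\right)^{2} + \left(\left(-7\right)^{2} + \frac{7}{5} \cdot 5 + \frac{1}{5} \left(-7\right) 5\right)\right) \left(-11\right) = \left(36 + \left(49 + 7 - 7\right)\right) \left(-11\right) = \left(36 + 49\right) \left(-11\right) = 85 \left(-11\right) = -935$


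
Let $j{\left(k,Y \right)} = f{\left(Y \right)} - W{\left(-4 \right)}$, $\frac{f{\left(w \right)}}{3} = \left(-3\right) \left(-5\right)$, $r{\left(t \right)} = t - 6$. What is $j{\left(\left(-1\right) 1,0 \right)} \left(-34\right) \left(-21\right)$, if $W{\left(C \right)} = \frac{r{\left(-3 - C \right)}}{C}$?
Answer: $\frac{62475}{2} \approx 31238.0$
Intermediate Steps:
$r{\left(t \right)} = -6 + t$ ($r{\left(t \right)} = t - 6 = -6 + t$)
$f{\left(w \right)} = 45$ ($f{\left(w \right)} = 3 \left(\left(-3\right) \left(-5\right)\right) = 3 \cdot 15 = 45$)
$W{\left(C \right)} = \frac{-9 - C}{C}$ ($W{\left(C \right)} = \frac{-6 - \left(3 + C\right)}{C} = \frac{-9 - C}{C}$)
$j{\left(k,Y \right)} = \frac{175}{4}$ ($j{\left(k,Y \right)} = 45 - \frac{-9 - -4}{-4} = 45 - - \frac{-9 + 4}{4} = 45 - \left(- \frac{1}{4}\right) \left(-5\right) = 45 - \frac{5}{4} = \frac{175}{4}$)
$j{\left(\left(-1\right) 1,0 \right)} \left(-34\right) \left(-21\right) = \frac{175}{4} \left(-34\right) \left(-21\right) = \left(- \frac{2975}{2}\right) \left(-21\right) = \frac{62475}{2}$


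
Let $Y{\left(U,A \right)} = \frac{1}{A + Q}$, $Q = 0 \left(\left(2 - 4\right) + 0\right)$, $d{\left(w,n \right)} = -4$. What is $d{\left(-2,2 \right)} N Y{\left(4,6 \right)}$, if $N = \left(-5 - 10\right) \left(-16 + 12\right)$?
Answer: $-40$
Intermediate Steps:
$N = 60$ ($N = \left(-15\right) \left(-4\right) = 60$)
$Q = 0$ ($Q = 0 \left(-2 + 0\right) = 0 \left(-2\right) = 0$)
$Y{\left(U,A \right)} = \frac{1}{A}$ ($Y{\left(U,A \right)} = \frac{1}{A + 0} = \frac{1}{A}$)
$d{\left(-2,2 \right)} N Y{\left(4,6 \right)} = \frac{\left(-4\right) 60}{6} = \left(-240\right) \frac{1}{6} = -40$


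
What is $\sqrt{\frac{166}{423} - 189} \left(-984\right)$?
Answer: $- \frac{6232 i \sqrt{10387}}{47} \approx - 13514.0 i$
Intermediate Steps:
$\sqrt{\frac{166}{423} - 189} \left(-984\right) = \sqrt{- \frac{79781}{423}} \left(-984\right) = \frac{19 i \sqrt{10387}}{141} \left(-984\right) = - \frac{6232 i \sqrt{10387}}{47}$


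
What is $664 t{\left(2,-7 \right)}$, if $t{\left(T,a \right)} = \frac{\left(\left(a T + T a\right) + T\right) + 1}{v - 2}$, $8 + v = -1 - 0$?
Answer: $\frac{16600}{11} \approx 1509.1$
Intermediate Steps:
$v = -9$ ($v = -8 - 1 = -9$)
$t{\left(T,a \right)} = - \frac{1}{11} - \frac{T}{11} - \frac{2 T a}{11}$ ($t{\left(T,a \right)} = \frac{\left(\left(a T + T a\right) + T\right) + 1}{-9 - 2} = \frac{\left(\left(T a + T a\right) + T\right) + 1}{-11} = \left(\left(2 T a + T\right) + 1\right) \left(- \frac{1}{11}\right) = \left(\left(T + 2 T a\right) + 1\right) \left(- \frac{1}{11}\right) = \left(1 + T + 2 T a\right) \left(- \frac{1}{11}\right) = - \frac{1}{11} - \frac{T}{11} - \frac{2 T a}{11}$)
$664 t{\left(2,-7 \right)} = 664 \left(- \frac{1}{11} - \frac{2}{11} - \frac{4}{11} \left(-7\right)\right) = 664 \left(- \frac{1}{11} - \frac{2}{11} + \frac{28}{11}\right) = 664 \cdot \frac{25}{11} = \frac{16600}{11}$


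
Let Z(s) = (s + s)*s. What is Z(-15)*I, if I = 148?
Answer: 66600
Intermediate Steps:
Z(s) = 2*s² (Z(s) = (2*s)*s = 2*s²)
Z(-15)*I = (2*(-15)²)*148 = (2*225)*148 = 450*148 = 66600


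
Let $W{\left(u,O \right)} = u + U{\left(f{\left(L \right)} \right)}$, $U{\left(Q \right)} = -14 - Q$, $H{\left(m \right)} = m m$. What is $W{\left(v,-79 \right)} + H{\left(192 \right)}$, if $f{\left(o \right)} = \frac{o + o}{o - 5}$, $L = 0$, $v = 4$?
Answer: $36854$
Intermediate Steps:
$f{\left(o \right)} = \frac{2 o}{-5 + o}$
$H{\left(m \right)} = m^{2}$
$W{\left(u,O \right)} = -14 + u$ ($W{\left(u,O \right)} = u - \left(14 + 2 \cdot 0 \frac{1}{-5 + 0}\right) = u - \left(14 + 2 \cdot 0 \frac{1}{-5}\right) = u - \left(14 + 2 \cdot 0 \left(- \frac{1}{5}\right)\right) = u - 14 = -14 + u$)
$W{\left(v,-79 \right)} + H{\left(192 \right)} = \left(-14 + 4\right) + 192^{2} = -10 + 36864 = 36854$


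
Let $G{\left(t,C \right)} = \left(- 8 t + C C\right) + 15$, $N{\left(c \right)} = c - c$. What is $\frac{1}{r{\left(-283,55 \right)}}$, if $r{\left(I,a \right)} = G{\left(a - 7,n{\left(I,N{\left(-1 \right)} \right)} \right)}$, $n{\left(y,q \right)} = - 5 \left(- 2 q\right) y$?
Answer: $- \frac{1}{369} \approx -0.00271$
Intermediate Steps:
$N{\left(c \right)} = 0$
$n{\left(y,q \right)} = 10 q y$
$G{\left(t,C \right)} = 15 + C^{2} - 8 t$ ($G{\left(t,C \right)} = \left(- 8 t + C^{2}\right) + 15 = \left(C^{2} - 8 t\right) + 15 = 15 + C^{2} - 8 t$)
$r{\left(I,a \right)} = 71 - 8 a$ ($r{\left(I,a \right)} = 15 + \left(10 \cdot 0 I\right)^{2} - 8 \left(a - 7\right) = 15 + 0^{2} - 8 \left(-7 + a\right) = 15 + 0 - \left(-56 + 8 a\right) = 71 - 8 a$)
$\frac{1}{r{\left(-283,55 \right)}} = \frac{1}{71 - 440} = \frac{1}{-369} = - \frac{1}{369}$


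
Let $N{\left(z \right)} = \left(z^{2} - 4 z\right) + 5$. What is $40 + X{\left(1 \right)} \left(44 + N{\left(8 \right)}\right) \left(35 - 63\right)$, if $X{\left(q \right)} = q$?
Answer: $-2228$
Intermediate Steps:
$N{\left(z \right)} = 5 + z^{2} - 4 z$
$40 + X{\left(1 \right)} \left(44 + N{\left(8 \right)}\right) \left(35 - 63\right) = 40 + 1 \left(44 + \left(5 + 8^{2} - 32\right)\right) \left(35 - 63\right) = 40 + 1 \left(44 + \left(5 + 64 - 32\right)\right) \left(-28\right) = 40 + 1 \left(44 + 37\right) \left(-28\right) = 40 + 1 \cdot 81 \left(-28\right) = 40 + 1 \left(-2268\right) = 40 - 2268 = -2228$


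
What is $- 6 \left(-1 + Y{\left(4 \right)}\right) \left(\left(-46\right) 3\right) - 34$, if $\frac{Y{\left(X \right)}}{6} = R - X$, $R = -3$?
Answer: $-35638$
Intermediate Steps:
$Y{\left(X \right)} = -18 - 6 X$ ($Y{\left(X \right)} = 6 \left(-3 - X\right) = -18 - 6 X$)
$- 6 \left(-1 + Y{\left(4 \right)}\right) \left(\left(-46\right) 3\right) - 34 = - 6 \left(-1 - 42\right) \left(\left(-46\right) 3\right) - 34 = - 6 \left(-1 - 42\right) \left(-138\right) - 34 = \left(-6\right) \left(-43\right) \left(-138\right) - 34 = 258 \left(-138\right) - 34 = -35604 - 34 = -35638$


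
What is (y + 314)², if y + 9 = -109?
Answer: 38416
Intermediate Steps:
y = -118 (y = -9 - 109 = -118)
(y + 314)² = (-118 + 314)² = 196² = 38416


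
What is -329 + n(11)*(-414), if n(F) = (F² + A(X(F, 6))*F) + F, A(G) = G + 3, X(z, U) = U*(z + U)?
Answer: -533147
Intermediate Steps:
X(z, U) = U*(U + z)
A(G) = 3 + G
n(F) = F + F² + F*(39 + 6*F) (n(F) = (F² + (3 + 6*(6 + F))*F) + F = (F² + (3 + (36 + 6*F))*F) + F = (F² + (39 + 6*F)*F) + F = (F² + F*(39 + 6*F)) + F = F + F² + F*(39 + 6*F))
-329 + n(11)*(-414) = -329 + (11*(40 + 7*11))*(-414) = -329 + (11*(40 + 77))*(-414) = -329 + (11*117)*(-414) = -329 + 1287*(-414) = -329 - 532818 = -533147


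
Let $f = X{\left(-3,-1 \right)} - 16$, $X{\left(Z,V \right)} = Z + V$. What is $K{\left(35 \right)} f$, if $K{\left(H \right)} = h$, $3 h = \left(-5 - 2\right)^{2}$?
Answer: $- \frac{980}{3} \approx -326.67$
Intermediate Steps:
$X{\left(Z,V \right)} = V + Z$
$h = \frac{49}{3}$ ($h = \frac{\left(-5 - 2\right)^{2}}{3} = \frac{\left(-7\right)^{2}}{3} = \frac{1}{3} \cdot 49 = \frac{49}{3} \approx 16.333$)
$K{\left(H \right)} = \frac{49}{3}$
$f = -20$ ($f = \left(-1 - 3\right) - 16 = -4 - 16 = -20$)
$K{\left(35 \right)} f = \frac{49}{3} \left(-20\right) = - \frac{980}{3}$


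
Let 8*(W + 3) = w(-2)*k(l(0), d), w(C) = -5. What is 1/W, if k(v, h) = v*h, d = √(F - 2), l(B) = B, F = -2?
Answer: -⅓ ≈ -0.33333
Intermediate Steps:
d = 2*I (d = √(-2 - 2) = √(-4) = 2*I ≈ 2.0*I)
k(v, h) = h*v
W = -3 (W = -3 + (-5*2*I*0)/8 = -3 + (-5*0)/8 = -3 + (⅛)*0 = -3 + 0 = -3)
1/W = 1/(-3) = -⅓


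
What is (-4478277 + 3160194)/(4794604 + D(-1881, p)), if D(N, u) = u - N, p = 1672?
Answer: -101391/369089 ≈ -0.27471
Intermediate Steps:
(-4478277 + 3160194)/(4794604 + D(-1881, p)) = (-4478277 + 3160194)/(4794604 + (1672 - 1*(-1881))) = -1318083/(4794604 + (1672 + 1881)) = -1318083/(4794604 + 3553) = -1318083/4798157 = -1318083*1/4798157 = -101391/369089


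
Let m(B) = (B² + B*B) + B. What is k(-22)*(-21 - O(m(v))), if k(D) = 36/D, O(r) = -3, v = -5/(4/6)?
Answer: 324/11 ≈ 29.455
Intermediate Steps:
v = -15/2 (v = -5/(4*(⅙)) = -5/⅔ = -5*3/2 = -15/2 ≈ -7.5000)
m(B) = B + 2*B² (m(B) = (B² + B²) + B = 2*B² + B = B + 2*B²)
k(-22)*(-21 - O(m(v))) = (36/(-22))*(-21 - 1*(-3)) = (36*(-1/22))*(-21 + 3) = -18/11*(-18) = 324/11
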